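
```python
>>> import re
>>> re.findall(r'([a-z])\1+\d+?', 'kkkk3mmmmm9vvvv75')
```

['k', 'm', 'v']

The backreference `\1` re-matches whatever the first group consumed, character for character.
Because there's exactly one group, `findall` drops the full match and keeps group 1 from each hit.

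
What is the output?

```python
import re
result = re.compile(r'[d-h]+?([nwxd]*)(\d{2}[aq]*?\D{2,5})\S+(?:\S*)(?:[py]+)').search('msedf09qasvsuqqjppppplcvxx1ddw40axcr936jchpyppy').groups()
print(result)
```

('', '09qasvs')

The pattern matches one or more of a character in [d-h] (lazy); then zero or more of one of [nwxd] (captured); then exactly 2 of a digit, then zero or more of one of [aq] (lazy), then 2 to 5 of a non-digit (captured); then one or more of a non-whitespace character; then zero or more of a non-whitespace character (non-capturing group); then one or more of one of [py] (non-capturing group).
Unlike `match`, `search` isn't anchored — it looks for the pattern anywhere in the string.
The match spans [2:47] → 'edf09qasvsuqqjppppplcvxx1ddw40axcr936jchpyppy'.
Captured: group 1 = '', group 2 = '09qasvs'.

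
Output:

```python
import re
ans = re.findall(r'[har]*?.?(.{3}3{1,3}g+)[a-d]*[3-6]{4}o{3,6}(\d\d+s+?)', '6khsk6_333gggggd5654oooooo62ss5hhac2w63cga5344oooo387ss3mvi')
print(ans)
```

Pattern: zero or more of one of [har] (lazy), then optionally any character; then exactly 3 of any character, then 1 to 3 of a literal '3', then one or more of a literal 'g' (captured); then zero or more of a character in [a-d], then exactly 4 of a character in [3-6], then 3 to 6 of a literal 'o'; then a digit, then one or more of a digit, then one or more of the literal 's' (lazy) (captured).
A non-greedy quantifier consumes as few characters as it can — just enough that the remainder of the pattern still matches from where it stops; whatever follows it matches normally.
Matches: at [2:29] match 'hsk6_333gggggd5654oooooo62s', groups = ('k6_333ggggg', '62s').
2 groups means the one result is a tuple of 2 captured strings — 1 here.

[('k6_333ggggg', '62s')]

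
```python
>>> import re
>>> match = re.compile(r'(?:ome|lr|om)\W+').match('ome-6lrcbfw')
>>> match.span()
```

`match` is anchored at position 0; if the pattern doesn't fit there, it returns None.
The match spans [0:4] → 'ome-'.

(0, 4)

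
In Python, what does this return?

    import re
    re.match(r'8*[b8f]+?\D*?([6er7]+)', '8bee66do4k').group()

'8bee66'

This matches zero or more of the literal '8', then one or more of one of [b8f] (lazy), then zero or more of a non-digit (lazy); then one or more of one of [6er7] (captured).
`re.match` only tries the pattern at the start of the string.
The match spans [0:6] → '8bee66'.
Captured: group 1 = 'ee66'.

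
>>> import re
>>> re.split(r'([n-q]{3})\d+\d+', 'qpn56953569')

Pattern: exactly 3 of a character in [n-q] (captured); then one or more of a digit, then one or more of a digit.
Matches to split on: at [0:11] → 'qpn56953569'.
The group in the pattern means `split` returns the separators' captures alongside the pieces.

['', 'qpn', '']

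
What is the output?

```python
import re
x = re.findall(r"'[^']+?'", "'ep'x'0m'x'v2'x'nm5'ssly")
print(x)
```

Scanning left to right: at [0:4] → "'ep'"; at [5:9] → "'0m'"; at [10:14] → "'v2'"; at [15:20] → "'nm5'".
`findall` yields the raw match text (4 of them) because the pattern has no groups.

["'ep'", "'0m'", "'v2'", "'nm5'"]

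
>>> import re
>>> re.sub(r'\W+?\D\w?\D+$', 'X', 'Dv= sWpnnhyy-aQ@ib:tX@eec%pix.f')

This matches one or more of a non-word character (lazy), then a non-digit, then optionally a word character; then one or more of a non-digit; then anchored at the end.
Matches: at [2:31] → '= sWpnnhyy-aQ@ib:tX@eec%pix.f'.
`sub` substitutes 'X' at each match site.

'DvX'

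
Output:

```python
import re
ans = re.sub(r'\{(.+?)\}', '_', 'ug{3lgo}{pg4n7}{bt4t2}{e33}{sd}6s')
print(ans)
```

ug_____6s

The `?` after the quantifier makes it lazy — it takes as little as possible before letting the rest of the pattern try.
Matches: at [2:8] → '{3lgo}'; at [8:15] → '{pg4n7}'; at [15:22] → '{bt4t2}'; at [22:27] → '{e33}'; at [27:31] → '{sd}'.
`sub` substitutes '_' at each match site.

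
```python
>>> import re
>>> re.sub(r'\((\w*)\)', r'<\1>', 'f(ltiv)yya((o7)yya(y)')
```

'f<ltiv>yya(<o7>yya<y>'

The replacement refers to a captured group, so each match is rewritten using its own captured text.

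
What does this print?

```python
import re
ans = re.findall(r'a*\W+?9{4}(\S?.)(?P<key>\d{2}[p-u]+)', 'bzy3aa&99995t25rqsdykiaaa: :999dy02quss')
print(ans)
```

[('5t', '25rqs')]

The pattern matches zero or more of the literal 'a', then one or more of a non-word character (lazy), then exactly 4 of the literal '9'; then optionally a non-whitespace character, then any character (captured); then exactly 2 of a digit, then one or more of a character in [p-u] (captured as 'key').
Matches: at [4:18] match 'aa&99995t25rqs', groups = ('5t', '25rqs').
`findall` packs the 2 group values into a tuple for every match.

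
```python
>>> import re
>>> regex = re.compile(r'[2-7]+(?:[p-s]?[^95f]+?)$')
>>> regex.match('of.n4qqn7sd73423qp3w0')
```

None

`re.match` only tries the pattern at the start of the string.
Here the pattern fails at index 0, so the call returns None.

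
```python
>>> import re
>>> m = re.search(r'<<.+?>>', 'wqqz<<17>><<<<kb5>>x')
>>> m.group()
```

'<<17>>'

`re.search` tries every starting position until one works.
The match spans [4:10] → '<<17>>'.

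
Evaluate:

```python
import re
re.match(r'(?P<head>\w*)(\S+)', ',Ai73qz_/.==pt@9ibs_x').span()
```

`re.match` only tries the pattern at the start of the string.
The match spans [0:21] → ',Ai73qz_/.==pt@9ibs_x'.

(0, 21)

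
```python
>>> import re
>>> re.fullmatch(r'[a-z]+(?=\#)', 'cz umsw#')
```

Because the assertion is zero-width, the text it checks is not consumed and won't appear in the result.
`re.fullmatch` is like wrapping the pattern in `^…$` (in single-line mode).
Here there's no way to consume every character, so the call returns None.

None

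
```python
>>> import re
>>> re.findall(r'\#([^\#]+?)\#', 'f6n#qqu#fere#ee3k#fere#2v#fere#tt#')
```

`findall` collects group 1 from each match (4 total).

['qqu', 'ee3k', '2v', 'tt']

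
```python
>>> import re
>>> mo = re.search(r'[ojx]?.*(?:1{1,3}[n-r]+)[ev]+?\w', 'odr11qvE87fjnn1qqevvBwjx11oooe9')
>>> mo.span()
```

(0, 31)

Pattern: optionally one of [ojx], then zero or more of any character; then 1 to 3 of the literal '1', then one or more of a character in [n-r] (non-capturing group); then one or more of one of [ev] (lazy), then a word character.
`re.search` tries every starting position until one works.
The match spans [0:31] → 'odr11qvE87fjnn1qqevvBwjx11oooe9'.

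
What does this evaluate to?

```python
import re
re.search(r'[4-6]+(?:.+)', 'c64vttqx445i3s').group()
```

'64vttqx445i3s'

This matches one or more of a character in [4-6]; then one or more of any character (non-capturing group).
`re.search` scans for the first position where the pattern succeeds.
The match spans [1:14] → '64vttqx445i3s'.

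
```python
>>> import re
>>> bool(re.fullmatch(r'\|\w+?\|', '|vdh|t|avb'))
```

False

`fullmatch` succeeds only if the pattern covers the string from start to end.
Here the string isn't matched end-to-end, so the call returns None, and `bool(None)` is False.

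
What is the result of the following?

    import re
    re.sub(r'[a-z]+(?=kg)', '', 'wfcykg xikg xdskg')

'kg kg kg'

The `(?=…)`/`(?<=…)` assertion just peeks at neighbouring text; it doesn't advance the match position.
Matches: at [0:4] → 'wfcy'; at [7:9] → 'xi'; at [12:15] → 'xds'.
Each match is replaced by ''.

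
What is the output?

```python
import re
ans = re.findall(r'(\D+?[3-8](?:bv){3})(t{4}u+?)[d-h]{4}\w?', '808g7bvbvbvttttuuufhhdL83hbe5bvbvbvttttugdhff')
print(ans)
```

The pattern matches one or more of a non-digit (lazy), then a character in [3-8], then the literal 'bv' repeated 3 times (captured); then exactly 4 of a literal 't', then one or more of the literal 'u' (lazy) (captured); then exactly 4 of a character in [d-h], then optionally a word character.
Walking the string: at [3:23] match 'g7bvbvbvttttuuufhhdL', groups = ('g7bvbvbv', 'ttttuuu'); at [25:45] match 'hbe5bvbvbvttttugdhff', groups = ('hbe5bvbvbv', 'ttttu').
Multiple groups make `findall` return tuples — one 2-tuple for each match.

[('g7bvbvbv', 'ttttuuu'), ('hbe5bvbvbv', 'ttttu')]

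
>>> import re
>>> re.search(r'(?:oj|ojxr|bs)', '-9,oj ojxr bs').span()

The match spans [3:5] → 'oj'.

(3, 5)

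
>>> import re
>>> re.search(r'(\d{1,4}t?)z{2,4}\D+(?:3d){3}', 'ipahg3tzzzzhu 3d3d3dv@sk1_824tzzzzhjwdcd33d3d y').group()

The match spans [5:20] → '3tzzzzhu 3d3d3d'.

'3tzzzzhu 3d3d3d'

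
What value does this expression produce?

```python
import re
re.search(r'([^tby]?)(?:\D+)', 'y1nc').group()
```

'y'

The pattern matches optionally any character except [tby] (captured); then one or more of a non-digit (non-capturing group).
The match spans [0:1] → 'y'.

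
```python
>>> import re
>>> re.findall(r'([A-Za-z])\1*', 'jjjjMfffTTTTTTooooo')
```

`\1` is not a pattern — it's the concrete string captured by group 1, re-applied verbatim.
One capturing group, so `findall` returns just the captured substring from each match — 5 in all.

['j', 'M', 'f', 'T', 'o']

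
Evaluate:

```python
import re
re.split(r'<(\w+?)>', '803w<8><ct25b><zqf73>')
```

Matches to split on: at [4:7] → '<8>'; at [7:14] → '<ct25b>'; at [14:21] → '<zqf73>'.
With a capturing group present, the delimiter's captured portion is kept in the result list.

['803w', '8', '', 'ct25b', '', 'zqf73', '']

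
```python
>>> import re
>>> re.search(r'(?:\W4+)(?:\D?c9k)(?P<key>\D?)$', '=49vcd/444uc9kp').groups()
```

('p',)

This matches a non-word character, then one or more of a literal '4' (non-capturing group); then optionally a non-digit, then the literal 'c9k' (non-capturing group); then optionally a non-digit (captured as 'key'); then anchored at the end.
`re.search` scans for the first position where the pattern succeeds.
The match spans [6:15] → '/444uc9kp'.
Captured: group 1 = 'p'.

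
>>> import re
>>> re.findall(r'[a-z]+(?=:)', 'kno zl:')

['zl']

Lookahead/lookbehind check context without consuming it, so the matched span excludes the asserted characters.
With no groups in the pattern, `findall` gives back each whole match — 1 here.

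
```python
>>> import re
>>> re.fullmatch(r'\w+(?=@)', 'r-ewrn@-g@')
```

None

The lookaround is zero-width — it requires the adjacent text to match without consuming it, so the asserted text isn't part of the match.
`fullmatch` succeeds only if the pattern covers the string from start to end.
Here the pattern can't cover the whole string, so the call returns None.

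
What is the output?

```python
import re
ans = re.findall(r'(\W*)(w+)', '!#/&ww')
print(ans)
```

This matches zero or more of a non-word character (captured); then one or more of a literal 'w' (captured).
Scanning left to right: at [0:6] match '!#/&ww', groups = ('!#/&', 'ww').
With 2 capturing groups, `findall` returns a 2-tuple per match.

[('!#/&', 'ww')]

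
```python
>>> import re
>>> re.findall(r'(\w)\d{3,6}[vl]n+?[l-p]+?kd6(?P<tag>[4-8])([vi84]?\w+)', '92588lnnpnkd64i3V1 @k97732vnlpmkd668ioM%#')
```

[('9', '4', 'i3V1'), ('k', '6', '8ioM')]

This matches a word character (captured); then 3 to 6 of a digit, then one of [vl]; then one or more of a literal 'n' (lazy), then one or more of a character in [l-p] (lazy), then the literal 'kd6'; then a character in [4-8] (captured as 'tag'); then optionally one of [vi84], then one or more of a word character (captured).
Scanning left to right: at [0:18] match '92588lnnpnkd64i3V1', groups = ('9', '4', 'i3V1'); at [20:39] match 'k97732vnlpmkd668ioM', groups = ('k', '6', '8ioM').
3 groups means each result is a tuple of 3 captured strings — 2 here.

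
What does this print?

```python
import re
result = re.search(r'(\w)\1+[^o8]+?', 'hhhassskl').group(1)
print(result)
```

h

The match spans [0:4] → 'hhha'.
Captured: group 1 = 'h'.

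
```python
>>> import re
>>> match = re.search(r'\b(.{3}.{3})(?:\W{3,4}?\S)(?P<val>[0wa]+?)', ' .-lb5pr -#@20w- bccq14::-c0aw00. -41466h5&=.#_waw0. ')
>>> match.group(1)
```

'lb5pr '

The match spans [3:14] → 'lb5pr -#@20'.
Captured: group 1 = 'lb5pr ', group 2 = '0'.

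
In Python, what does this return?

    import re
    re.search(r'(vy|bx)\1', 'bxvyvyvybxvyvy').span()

(2, 6)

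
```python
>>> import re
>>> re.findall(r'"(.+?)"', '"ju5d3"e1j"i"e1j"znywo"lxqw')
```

A non-greedy quantifier consumes as few characters as it can — just enough that the remainder of the pattern still matches from where it stops; whatever follows it matches normally.
Because there's exactly one group, `findall` drops the full match and keeps group 1 from each hit.

['ju5d3', 'i', 'znywo']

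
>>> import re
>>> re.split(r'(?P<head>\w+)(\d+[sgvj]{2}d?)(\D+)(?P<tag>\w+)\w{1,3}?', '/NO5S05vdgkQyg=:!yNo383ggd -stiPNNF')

The group in the pattern means `split` returns the separators' captures alongside the pieces.

['/NO5S05vdgkQyg=:!', 'yNo38', '3ggd', ' -stiPN', 'N', '']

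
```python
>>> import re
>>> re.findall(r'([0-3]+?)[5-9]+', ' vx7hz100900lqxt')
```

['100']

One capturing group, so `findall` returns just the captured substring from the one match — 1 in all.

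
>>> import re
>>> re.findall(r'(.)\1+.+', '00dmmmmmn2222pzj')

['0']

The backreference `\1` re-matches whatever the first group consumed, character for character.
With a single group, `findall` returns only what that group captured — 1 item.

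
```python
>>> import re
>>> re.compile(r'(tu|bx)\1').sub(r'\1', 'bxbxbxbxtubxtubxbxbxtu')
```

After group 1 captures some text, `\1` only succeeds where that same text appears again.
Matches: at [0:4] → 'bxbx'; at [4:8] → 'bxbx'; at [14:18] → 'bxbx'.
The replacement refers to a captured group, so each match is rewritten using its own captured text.

'bxbxtubxtubxbxtu'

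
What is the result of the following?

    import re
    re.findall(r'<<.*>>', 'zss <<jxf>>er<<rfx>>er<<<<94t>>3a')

['<<jxf>>er<<rfx>>er<<<<94t>>']

`findall` yields the raw match text (1 of them) because the pattern has no groups.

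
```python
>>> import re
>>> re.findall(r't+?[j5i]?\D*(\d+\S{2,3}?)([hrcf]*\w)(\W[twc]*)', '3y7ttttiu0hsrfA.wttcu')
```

This matches one or more of a literal 't' (lazy), then optionally one of [j5i]; then zero or more of a non-digit; then one or more of a digit, then 2 to 3 of a non-whitespace character (lazy) (captured); then zero or more of one of [hrcf], then a word character (captured); then a non-word character, then zero or more of one of [twc] (captured).
Walking the string: at [3:20] match 'ttttiu0hsrfA.wttc', groups = ('0hs', 'rfA', '.wttc').
With 3 capturing groups, `findall` returns a 3-tuple per match.

[('0hs', 'rfA', '.wttc')]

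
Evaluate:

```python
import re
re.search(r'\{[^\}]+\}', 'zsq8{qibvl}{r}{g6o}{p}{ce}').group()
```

`re.search` tries every starting position until one works.
The match spans [4:11] → '{qibvl}'.

'{qibvl}'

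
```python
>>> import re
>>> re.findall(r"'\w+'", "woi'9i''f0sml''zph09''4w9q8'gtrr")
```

Walking the string: at [3:7] → "'9i'"; at [7:14] → "'f0sml'"; at [14:21] → "'zph09'"; at [21:28] → "'4w9q8'".
`findall` yields the raw match text (4 of them) because the pattern has no groups.

["'9i'", "'f0sml'", "'zph09'", "'4w9q8'"]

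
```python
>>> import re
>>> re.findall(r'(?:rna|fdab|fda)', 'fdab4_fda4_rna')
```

Alternation tries branches left to right and keeps the first one that lets the overall match succeed at that position.
Scanning left to right: at [0:4] → 'fdab'; at [6:9] → 'fda'; at [11:14] → 'rna'.
`findall` yields the raw match text (3 of them) because the pattern has no groups.

['fdab', 'fda', 'rna']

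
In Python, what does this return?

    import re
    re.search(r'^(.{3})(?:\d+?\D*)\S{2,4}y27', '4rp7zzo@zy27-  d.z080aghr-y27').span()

(0, 12)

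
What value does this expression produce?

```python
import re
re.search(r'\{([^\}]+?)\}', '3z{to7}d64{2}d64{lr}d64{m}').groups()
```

('to7',)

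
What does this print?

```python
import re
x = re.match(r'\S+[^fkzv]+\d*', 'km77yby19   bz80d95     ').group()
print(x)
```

This matches one or more of a non-whitespace character; then one or more of any character except [fkzv], then zero or more of a digit.
`match` is anchored at position 0; if the pattern doesn't fit there, it returns None.
The match spans [0:13] → 'km77yby19   b'.

km77yby19   b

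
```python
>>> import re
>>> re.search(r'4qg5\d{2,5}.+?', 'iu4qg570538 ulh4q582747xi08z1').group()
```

'4qg570538 '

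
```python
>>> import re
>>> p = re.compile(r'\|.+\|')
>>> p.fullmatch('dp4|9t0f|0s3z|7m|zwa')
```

None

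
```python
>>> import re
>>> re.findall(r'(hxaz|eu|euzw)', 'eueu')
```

Matches: at [0:2] match 'eu', group 1 = 'eu'; at [2:4] match 'eu', group 1 = 'eu'.
`findall` collects group 1 from each match (2 total).

['eu', 'eu']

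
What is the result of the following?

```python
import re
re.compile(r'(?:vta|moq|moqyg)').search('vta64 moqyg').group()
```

'vta'

Unlike `match`, `search` isn't anchored — it looks for the pattern anywhere in the string.
The match spans [0:3] → 'vta'.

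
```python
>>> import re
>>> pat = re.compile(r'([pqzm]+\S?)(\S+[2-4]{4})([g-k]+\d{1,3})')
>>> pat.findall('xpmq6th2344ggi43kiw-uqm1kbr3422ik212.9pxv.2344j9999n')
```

With 3 capturing groups, `findall` returns a 3-tuple per match.

[('pmq6', 'th2344ggi43kiw-uqm1kbr3422ik212.9pxv.2344', 'j999')]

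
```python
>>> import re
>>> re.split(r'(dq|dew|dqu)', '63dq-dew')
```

['63', 'dq', '-', 'dew', '']

Matches to split on: at [2:4] → 'dq'; at [5:8] → 'dew'.
The group in the pattern means `split` returns the separators' captures alongside the pieces.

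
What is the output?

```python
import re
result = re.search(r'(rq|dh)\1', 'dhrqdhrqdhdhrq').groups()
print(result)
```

After group 1 captures some text, `\1` only succeeds where that same text appears again.
`re.search` scans for the first position where the pattern succeeds.
The match spans [8:12] → 'dhdh'.
Captured: group 1 = 'dh'.

('dh',)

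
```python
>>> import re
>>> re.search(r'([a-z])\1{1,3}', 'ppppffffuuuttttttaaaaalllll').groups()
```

The match spans [0:4] → 'pppp'.
Captured: group 1 = 'p'.

('p',)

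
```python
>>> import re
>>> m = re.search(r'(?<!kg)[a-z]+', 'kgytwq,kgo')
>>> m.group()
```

Because the assertion is negative and zero-width, positions next to the forbidden text are skipped.
The match spans [0:6] → 'kgytwq'.

'kgytwq'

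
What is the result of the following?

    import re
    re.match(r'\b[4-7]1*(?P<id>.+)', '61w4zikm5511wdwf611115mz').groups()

('w4zikm5511wdwf611115mz',)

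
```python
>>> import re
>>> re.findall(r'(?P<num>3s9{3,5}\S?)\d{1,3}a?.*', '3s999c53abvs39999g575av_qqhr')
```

['3s999c']

Pattern: the literal '3s', then 3 to 5 of a literal '9', then optionally a non-whitespace character (captured as 'num'); then 1 to 3 of a digit, then optionally the literal 'a', then zero or more of any character.
Scanning left to right: at [0:28] match '3s999c53abvs39999g575av_qqhr', group 1 = '3s999c'.
One capturing group, so `findall` returns just the captured substring from the one match — 1 in all.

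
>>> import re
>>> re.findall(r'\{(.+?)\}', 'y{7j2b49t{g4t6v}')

['7j2b49t{g4t6v']

Matches: at [1:16] match '{7j2b49t{g4t6v}', group 1 = '7j2b49t{g4t6v'.
`findall` collects group 1 from the one match (1 total).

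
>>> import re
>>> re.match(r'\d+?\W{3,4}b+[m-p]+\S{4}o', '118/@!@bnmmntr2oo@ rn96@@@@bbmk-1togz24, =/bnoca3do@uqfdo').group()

'118/@!@bnmmntr2oo'

This matches one or more of a digit (lazy), then 3 to 4 of a non-word character, then one or more of a literal 'b'; then one or more of a character in [m-p], then exactly 4 of a non-whitespace character, then the literal 'o'.
`re.match` only tries the pattern at the start of the string.
The match spans [0:17] → '118/@!@bnmmntr2oo'.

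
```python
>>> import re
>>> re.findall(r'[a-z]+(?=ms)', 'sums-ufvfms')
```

['su', 'ufvf']

The positive lookaround only admits positions where the adjacent text matches; those characters stay outside the span.
No capturing groups, so `findall` returns the 2 full match strings.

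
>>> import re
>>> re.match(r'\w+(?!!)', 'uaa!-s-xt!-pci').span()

(0, 2)

The negative lookahead/lookbehind blocks any match where the forbidden context is present.
`match` is anchored at position 0; if the pattern doesn't fit there, it returns None.
The match spans [0:2] → 'ua'.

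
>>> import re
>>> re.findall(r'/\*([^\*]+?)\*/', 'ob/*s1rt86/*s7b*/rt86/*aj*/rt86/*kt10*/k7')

One capturing group, so `findall` returns just the captured substring from each match — 3 in all.

['s7b', 'aj', 'kt10']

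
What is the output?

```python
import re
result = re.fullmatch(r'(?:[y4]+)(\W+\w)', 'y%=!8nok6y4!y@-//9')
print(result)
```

None

`fullmatch` succeeds only if the pattern covers the string from start to end.
Here there's no way to consume every character, so the call returns None.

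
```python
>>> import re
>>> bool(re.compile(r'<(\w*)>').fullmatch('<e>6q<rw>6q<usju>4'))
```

False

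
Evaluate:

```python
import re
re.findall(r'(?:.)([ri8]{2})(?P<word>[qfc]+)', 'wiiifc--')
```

With 2 capturing groups, `findall` returns a 2-tuple per match.

[('ii', 'fc')]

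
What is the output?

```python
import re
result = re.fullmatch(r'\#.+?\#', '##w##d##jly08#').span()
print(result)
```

(0, 14)

`fullmatch` succeeds only if the pattern covers the string from start to end.
The match spans [0:14] → '##w##d##jly08#'.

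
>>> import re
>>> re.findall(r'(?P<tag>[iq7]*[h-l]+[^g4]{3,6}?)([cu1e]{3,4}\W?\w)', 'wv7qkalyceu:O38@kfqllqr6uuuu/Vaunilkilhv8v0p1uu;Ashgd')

A non-greedy quantifier consumes as few characters as it can — just enough that the remainder of the pattern still matches from where it stops; whatever follows it matches normally.
Multiple groups make `findall` return tuples — one 2-tuple for each match.

[('7qkaly', 'ceu:O'), ('qllqr6', 'uuuu/V'), ('ilkilhv8v0p', '1uu;A')]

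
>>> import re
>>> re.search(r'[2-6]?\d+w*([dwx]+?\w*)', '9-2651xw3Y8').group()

Pattern: optionally a character in [2-6], then one or more of a digit, then zero or more of the literal 'w'; then one or more of one of [dwx] (lazy), then zero or more of a word character (captured).
`re.search` tries every starting position until one works.
The match spans [2:11] → '2651xw3Y8'.
Captured: group 1 = 'xw3Y8'.

'2651xw3Y8'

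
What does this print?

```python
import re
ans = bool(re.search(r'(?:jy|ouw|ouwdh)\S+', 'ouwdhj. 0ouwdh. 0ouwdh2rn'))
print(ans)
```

True

`re.search` tries every starting position until one works.
The match spans [0:7] → 'ouwdhj.'.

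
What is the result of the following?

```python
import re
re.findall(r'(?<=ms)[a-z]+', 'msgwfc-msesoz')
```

['gwfc', 'esoz']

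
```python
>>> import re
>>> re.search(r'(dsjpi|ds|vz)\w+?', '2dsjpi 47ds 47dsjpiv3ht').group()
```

'dsj'

`search` walks the string left to right and returns the first match it finds.
The match spans [1:4] → 'dsj'.
Captured: group 1 = 'ds'.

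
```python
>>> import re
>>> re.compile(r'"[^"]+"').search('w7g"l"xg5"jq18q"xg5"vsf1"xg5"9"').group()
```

`search` walks the string left to right and returns the first match it finds.
The match spans [3:6] → '"l"'.

'"l"'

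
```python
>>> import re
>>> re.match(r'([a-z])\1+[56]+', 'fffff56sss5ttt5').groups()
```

A backreference is literal: `\1` must see the identical characters the first group matched.
`re.match` won't scan ahead — the pattern has to work from the very first character.
The match spans [0:7] → 'fffff56'.
Captured: group 1 = 'f'.

('f',)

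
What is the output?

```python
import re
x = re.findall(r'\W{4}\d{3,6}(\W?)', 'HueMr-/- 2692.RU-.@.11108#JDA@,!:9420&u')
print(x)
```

['.', '#', '&']

Because there's exactly one group, `findall` drops the full match and keeps group 1 from each hit.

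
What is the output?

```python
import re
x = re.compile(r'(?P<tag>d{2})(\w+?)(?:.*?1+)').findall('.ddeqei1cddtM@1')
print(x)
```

[('dd', 'e'), ('dd', 't')]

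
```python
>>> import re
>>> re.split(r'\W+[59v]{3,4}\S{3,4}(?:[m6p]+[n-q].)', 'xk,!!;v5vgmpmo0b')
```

['xk', 'b']

This matches one or more of a non-word character, then 3 to 4 of one of [59v]; then 3 to 4 of a non-whitespace character; then one or more of one of [m6p], then a character in [n-q], then any character (non-capturing group).
Matches to split on: at [2:15] → ',!!;v5vgmpmo0'.
The string is cut at each match, leaving 2 pieces.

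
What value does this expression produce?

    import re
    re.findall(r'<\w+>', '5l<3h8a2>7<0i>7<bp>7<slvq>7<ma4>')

Matches: at [2:9] → '<3h8a2>'; at [10:14] → '<0i>'; at [15:19] → '<bp>'; at [20:26] → '<slvq>'; at [27:32] → '<ma4>'.
With no groups in the pattern, `findall` gives back each whole match — 5 here.

['<3h8a2>', '<0i>', '<bp>', '<slvq>', '<ma4>']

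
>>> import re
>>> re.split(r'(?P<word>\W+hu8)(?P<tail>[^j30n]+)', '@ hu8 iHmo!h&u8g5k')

['', '@ hu8', ' iHmo!h&u8g5k', '']

The pattern matches one or more of a non-word character, then the literal 'hu8' (captured as 'word'); then one or more of any character except [j30n] (captured as 'tail').
Matches to split on: at [0:18] → '@ hu8 iHmo!h&u8g5k'.
Because the pattern has a capturing group, `split` also inserts each captured text between the pieces.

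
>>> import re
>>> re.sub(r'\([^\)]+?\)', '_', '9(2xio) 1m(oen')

'9_ 1m(oen'

Matches: at [1:7] → '(2xio)'.
`sub` substitutes '_' at each match site.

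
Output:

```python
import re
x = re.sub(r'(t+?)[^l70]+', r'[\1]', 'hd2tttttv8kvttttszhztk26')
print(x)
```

hd2[t]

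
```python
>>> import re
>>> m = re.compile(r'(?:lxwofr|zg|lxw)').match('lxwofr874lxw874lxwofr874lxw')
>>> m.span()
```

(0, 6)

`re.match` won't scan ahead — the pattern has to work from the very first character.
The match spans [0:6] → 'lxwofr'.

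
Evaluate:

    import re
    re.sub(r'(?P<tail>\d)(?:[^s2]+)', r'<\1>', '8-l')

'<8>'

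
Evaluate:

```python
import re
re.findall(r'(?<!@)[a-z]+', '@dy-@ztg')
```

Because the assertion is negative and zero-width, positions next to the forbidden text are skipped.
No capturing groups, so `findall` returns the 2 full match strings.

['y', 'tg']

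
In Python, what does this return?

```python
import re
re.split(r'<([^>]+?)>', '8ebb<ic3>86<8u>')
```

['8ebb', 'ic3', '86', '8u', '']

Matches to split on: at [4:9] → '<ic3>'; at [11:15] → '<8u>'.
With a capturing group present, the delimiter's captured portion is kept in the result list.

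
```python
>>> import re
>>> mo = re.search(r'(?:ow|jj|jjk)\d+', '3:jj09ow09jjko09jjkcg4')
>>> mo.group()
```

The match spans [2:6] → 'jj09'.

'jj09'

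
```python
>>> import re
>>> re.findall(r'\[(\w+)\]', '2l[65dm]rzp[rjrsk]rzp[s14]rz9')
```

Walking the string: at [2:8] match '[65dm]', group 1 = '65dm'; at [11:18] match '[rjrsk]', group 1 = 'rjrsk'; at [21:26] match '[s14]', group 1 = 's14'.
`findall` collects group 1 from each match (3 total).

['65dm', 'rjrsk', 's14']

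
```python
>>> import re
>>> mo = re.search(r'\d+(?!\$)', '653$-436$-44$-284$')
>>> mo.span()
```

(0, 2)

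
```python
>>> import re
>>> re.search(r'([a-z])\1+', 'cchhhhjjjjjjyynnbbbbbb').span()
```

(0, 2)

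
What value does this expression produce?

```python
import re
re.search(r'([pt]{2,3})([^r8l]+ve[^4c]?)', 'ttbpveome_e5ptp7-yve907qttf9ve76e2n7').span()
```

This matches 2 to 3 of one of [pt] (captured); then one or more of any character except [r8l], then the literal 've', then optionally any character except [4c] (captured).
The match spans [0:31] → 'ttbpveome_e5ptp7-yve907qttf9ve7'.

(0, 31)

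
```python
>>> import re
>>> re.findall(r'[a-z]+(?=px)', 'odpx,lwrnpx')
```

The `(?=…)`/`(?<=…)` assertion just peeks at neighbouring text; it doesn't advance the match position.
Walking the string: at [0:2] → 'od'; at [5:9] → 'lwrn'.
`findall` yields the raw match text (2 of them) because the pattern has no groups.

['od', 'lwrn']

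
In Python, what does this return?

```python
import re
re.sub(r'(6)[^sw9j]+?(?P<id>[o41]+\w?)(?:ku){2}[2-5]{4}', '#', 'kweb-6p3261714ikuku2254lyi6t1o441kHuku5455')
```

'kweb-#lyi6t1o441kHuku5455'

The pattern matches a literal '6' (captured); then one or more of any character except [sw9j] (lazy); then one or more of one of [o41], then optionally a word character (captured as 'id'); then the literal 'ku' repeated 2 times, then exactly 4 of a character in [2-5].
Matches: at [5:23] → '6p3261714ikuku2254'.
`sub` substitutes '#' at each match site.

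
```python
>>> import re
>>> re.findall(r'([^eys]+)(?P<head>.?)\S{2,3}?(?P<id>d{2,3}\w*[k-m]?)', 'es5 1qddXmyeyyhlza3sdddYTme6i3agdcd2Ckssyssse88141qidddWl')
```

Multiple groups make `findall` return tuples — one 3-tuple for the one match.

[('5 ', '', 'ddXmyeyyhlza3sdddYTme6i3agdcd2Ckssyssse88141qidddWl')]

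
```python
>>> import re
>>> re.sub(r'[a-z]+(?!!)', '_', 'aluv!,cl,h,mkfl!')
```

'_v!,_,_,_l!'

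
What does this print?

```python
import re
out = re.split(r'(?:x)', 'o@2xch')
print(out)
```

['o@2', 'ch']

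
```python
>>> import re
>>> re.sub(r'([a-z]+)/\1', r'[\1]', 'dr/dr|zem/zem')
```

'[dr]|[zem]'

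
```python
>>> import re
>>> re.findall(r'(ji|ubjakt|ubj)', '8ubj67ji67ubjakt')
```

Alternation isn't longest-match — the leftmost alternative that fits at this position is chosen.
`findall` collects group 1 from each match (3 total).

['ubj', 'ji', 'ubjakt']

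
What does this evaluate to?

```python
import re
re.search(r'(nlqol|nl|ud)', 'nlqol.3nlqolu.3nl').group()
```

`|` is ordered: at each position the engine commits to the first alternative that works.
The match spans [0:5] → 'nlqol'.

'nlqol'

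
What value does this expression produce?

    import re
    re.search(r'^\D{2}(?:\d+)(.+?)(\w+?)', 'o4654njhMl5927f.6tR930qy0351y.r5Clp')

The pattern matches anchored at the start of the string; then exactly 2 of a non-digit; then one or more of a digit (non-capturing group); then one or more of any character (lazy) (captured); then one or more of a word character (lazy) (captured).
`re.search` scans for the first position where the pattern succeeds.
Here the pattern never matches, so the call returns None.

None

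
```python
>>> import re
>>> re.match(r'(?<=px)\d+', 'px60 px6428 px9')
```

None

With `match`, the pattern is implicitly anchored at the beginning.
Here position 0 doesn't satisfy it, so the call returns None.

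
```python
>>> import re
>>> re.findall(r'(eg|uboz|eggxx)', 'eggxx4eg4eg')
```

['eg', 'eg', 'eg']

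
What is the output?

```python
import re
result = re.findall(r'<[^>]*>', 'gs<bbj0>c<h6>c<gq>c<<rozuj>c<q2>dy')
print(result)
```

['<bbj0>', '<h6>', '<gq>', '<<rozuj>', '<q2>']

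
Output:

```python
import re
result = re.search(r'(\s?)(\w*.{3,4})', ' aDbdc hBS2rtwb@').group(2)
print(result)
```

The match spans [0:10] → ' aDbdc hBS'.
Captured: group 1 = ' ', group 2 = 'aDbdc hBS'.

aDbdc hBS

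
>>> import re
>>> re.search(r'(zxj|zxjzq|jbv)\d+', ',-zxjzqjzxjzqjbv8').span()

(13, 17)

The match spans [13:17] → 'jbv8'.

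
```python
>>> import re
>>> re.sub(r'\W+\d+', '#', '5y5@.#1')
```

'5y5#'

This matches one or more of a non-word character; then one or more of a digit.
Matches: at [3:7] → '@.#1'.
Each match is replaced by '#'.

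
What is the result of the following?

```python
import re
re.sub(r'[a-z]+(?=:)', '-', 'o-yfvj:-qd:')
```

The positive lookaround only admits positions where the adjacent text matches; those characters stay outside the span.
Each match is replaced by '-'.

'o--:--:'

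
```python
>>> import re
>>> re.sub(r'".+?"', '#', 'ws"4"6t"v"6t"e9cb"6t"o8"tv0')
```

'ws#6t#6t#6t#tv0'

Each match is replaced by '#'.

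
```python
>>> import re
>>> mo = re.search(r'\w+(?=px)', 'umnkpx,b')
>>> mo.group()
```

Lookahead/lookbehind check context without consuming it, so the matched span excludes the asserted characters.
`re.search` scans for the first position where the pattern succeeds.
The match spans [0:4] → 'umnk'.

'umnk'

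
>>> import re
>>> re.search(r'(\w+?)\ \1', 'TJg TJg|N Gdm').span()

`\1` has to match the exact text group 1 already captured.
`search` walks the string left to right and returns the first match it finds.
The match spans [0:7] → 'TJg TJg'.
Captured: group 1 = 'TJg'.

(0, 7)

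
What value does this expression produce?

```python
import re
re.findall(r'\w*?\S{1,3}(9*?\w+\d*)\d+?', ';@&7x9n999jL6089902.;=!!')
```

['7x9n999jL608990']

The pattern matches zero or more of a word character (lazy), then 1 to 3 of a non-whitespace character; then zero or more of a literal '9' (lazy), then one or more of a word character, then zero or more of a digit (captured); then one or more of a digit (lazy).
Matches: at [0:19] match ';@&7x9n999jL6089902', group 1 = '7x9n999jL608990'.
Because there's exactly one group, `findall` drops the full match and keeps group 1 from the one hit.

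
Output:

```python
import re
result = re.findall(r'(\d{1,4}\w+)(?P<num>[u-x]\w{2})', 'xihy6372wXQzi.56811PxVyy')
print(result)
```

Pattern: 1 to 4 of a digit, then one or more of a word character (captured); then a character in [u-x], then exactly 2 of a word character (captured as 'num').
Walking the string: at [4:11] match '6372wXQ', groups = ('6372', 'wXQ'); at [14:23] match '56811PxVy', groups = ('56811P', 'xVy').
`findall` packs the 2 group values into a tuple for every match.

[('6372', 'wXQ'), ('56811P', 'xVy')]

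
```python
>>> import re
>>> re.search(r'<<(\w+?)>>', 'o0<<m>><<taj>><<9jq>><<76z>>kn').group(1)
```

The match spans [2:7] → '<<m>>'.
Captured: group 1 = 'm'.

'm'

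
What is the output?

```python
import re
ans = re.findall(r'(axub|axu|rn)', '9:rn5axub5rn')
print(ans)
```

['rn', 'axub', 'rn']

Alternation tries branches left to right and keeps the first one that lets the overall match succeed at that position.
With a single group, `findall` returns only what that group captured — 3 items.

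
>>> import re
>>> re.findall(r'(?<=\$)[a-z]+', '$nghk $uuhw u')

The `(?=…)`/`(?<=…)` assertion just peeks at neighbouring text; it doesn't advance the match position.
No capturing groups, so `findall` returns the 2 full match strings.

['nghk', 'uuhw']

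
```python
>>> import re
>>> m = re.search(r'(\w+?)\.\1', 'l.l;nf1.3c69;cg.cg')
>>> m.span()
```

`\1` has to match the exact text group 1 already captured.
Unlike `match`, `search` isn't anchored — it looks for the pattern anywhere in the string.
The match spans [0:3] → 'l.l'.
Captured: group 1 = 'l'.

(0, 3)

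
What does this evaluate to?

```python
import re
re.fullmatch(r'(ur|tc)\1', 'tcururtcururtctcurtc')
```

After group 1 captures some text, `\1` only succeeds where that same text appears again.
`fullmatch` succeeds only if the pattern covers the string from start to end.
Here the pattern can't cover the whole string, so the call returns None.

None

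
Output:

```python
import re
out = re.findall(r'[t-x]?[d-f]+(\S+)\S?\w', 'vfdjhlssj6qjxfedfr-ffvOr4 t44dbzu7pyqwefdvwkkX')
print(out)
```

['jhlssj6qjxfedfr-ffvOr', 'bzu7pyqwefdvwkk']

Pattern: optionally a character in [t-x], then one or more of a character in [d-f]; then one or more of a non-whitespace character (captured); then optionally a non-whitespace character, then a word character.
Scanning left to right: at [0:25] match 'vfdjhlssj6qjxfedfr-ffvOr4', group 1 = 'jhlssj6qjxfedfr-ffvOr'; at [29:46] match 'dbzu7pyqwefdvwkkX', group 1 = 'bzu7pyqwefdvwkk'.
Because there's exactly one group, `findall` drops the full match and keeps group 1 from each hit.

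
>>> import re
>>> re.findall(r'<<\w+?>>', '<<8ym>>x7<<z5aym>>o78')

No capturing groups, so `findall` returns the 2 full match strings.

['<<8ym>>', '<<z5aym>>']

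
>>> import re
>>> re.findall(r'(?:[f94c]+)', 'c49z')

['c49']

This matches one or more of one of [f94c] (non-capturing group).
With no groups in the pattern, `findall` gives back each whole match — 1 here.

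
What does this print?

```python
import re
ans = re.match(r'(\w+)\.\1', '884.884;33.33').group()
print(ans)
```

884.884

The backreference `\1` re-matches whatever the first group consumed, character for character.
`re.match` only tries the pattern at the start of the string.
The match spans [0:7] → '884.884'.
Captured: group 1 = '884'.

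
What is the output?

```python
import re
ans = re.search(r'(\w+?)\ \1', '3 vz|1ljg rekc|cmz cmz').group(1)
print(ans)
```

cmz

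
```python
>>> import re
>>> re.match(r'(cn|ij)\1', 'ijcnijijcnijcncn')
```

None

The backreference `\1` re-matches whatever the first group consumed, character for character.
With `match`, the pattern is implicitly anchored at the beginning.
Here the string doesn't start with a match, so the call returns None.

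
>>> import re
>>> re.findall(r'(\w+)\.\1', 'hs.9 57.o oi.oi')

['oi']

The backreference `\1` re-matches whatever the first group consumed, character for character.
Scanning left to right: at [10:15] match 'oi.oi', group 1 = 'oi'.
`findall` collects group 1 from the one match (1 total).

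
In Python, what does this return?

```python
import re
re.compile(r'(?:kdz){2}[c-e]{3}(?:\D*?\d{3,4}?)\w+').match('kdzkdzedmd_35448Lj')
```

This matches the literal 'kdz' repeated 2 times, then exactly 3 of a character in [c-e]; then zero or more of a non-digit (lazy), then 3 to 4 of a digit (lazy) (non-capturing group); then one or more of a word character.
`re.match` only tries the pattern at the start of the string.
Here position 0 doesn't satisfy it, so the call returns None.

None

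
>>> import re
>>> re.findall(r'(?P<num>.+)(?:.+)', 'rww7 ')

['rww7']

`findall` collects group 1 from the one match (1 total).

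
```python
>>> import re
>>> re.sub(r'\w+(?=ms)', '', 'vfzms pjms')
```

The `(?=…)`/`(?<=…)` assertion just peeks at neighbouring text; it doesn't advance the match position.
`sub` substitutes '' at each match site.

'ms ms'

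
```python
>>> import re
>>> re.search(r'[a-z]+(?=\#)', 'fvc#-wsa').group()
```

The lookaround is zero-width — it requires the adjacent text to match without consuming it, so the asserted text isn't part of the match.
The match spans [0:3] → 'fvc'.

'fvc'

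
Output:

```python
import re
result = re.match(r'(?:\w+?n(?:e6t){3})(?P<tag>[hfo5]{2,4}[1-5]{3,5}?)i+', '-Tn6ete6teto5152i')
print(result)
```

None

Pattern: one or more of a word character (lazy), then the literal 'n', then the literal 'e6t' repeated 3 times (non-capturing group); then 2 to 4 of one of [hfo5], then 3 to 5 of a character in [1-5] (lazy) (captured as 'tag'); then one or more of a literal 'i'.
`re.match` only tries the pattern at the start of the string.
Here position 0 doesn't satisfy it, so the call returns None.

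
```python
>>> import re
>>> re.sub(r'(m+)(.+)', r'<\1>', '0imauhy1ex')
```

'0i<m>'

This matches one or more of a literal 'm' (captured); then one or more of any character (captured).
`\1` in the replacement pulls in group 1's text for each match.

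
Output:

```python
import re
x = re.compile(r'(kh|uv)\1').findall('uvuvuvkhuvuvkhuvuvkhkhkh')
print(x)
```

['uv', 'uv', 'uv', 'kh']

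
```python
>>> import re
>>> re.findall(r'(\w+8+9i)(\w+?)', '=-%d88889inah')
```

[('d88889i', 'n')]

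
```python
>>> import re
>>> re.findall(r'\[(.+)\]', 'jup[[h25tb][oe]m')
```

Walking the string: at [3:15] match '[[h25tb][oe]', group 1 = '[h25tb][oe'.
`findall` collects group 1 from the one match (1 total).

['[h25tb][oe']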